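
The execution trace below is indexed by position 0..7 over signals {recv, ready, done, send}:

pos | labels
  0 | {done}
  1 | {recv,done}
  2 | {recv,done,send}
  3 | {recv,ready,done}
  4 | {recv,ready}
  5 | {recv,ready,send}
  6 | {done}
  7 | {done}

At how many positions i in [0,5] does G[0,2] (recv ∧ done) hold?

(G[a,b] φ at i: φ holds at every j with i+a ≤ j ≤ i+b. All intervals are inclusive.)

Evaluate at each i in [0,5]:
  i=0: ✗ (fails at j=0)
  i=1: ✓ (all of [1,3])
  i=2: ✗ (fails at j=4)
  i=3: ✗ (fails at j=4)
  i=4: ✗ (fails at j=4)
  i=5: ✗ (fails at j=5)
Positions where it holds: {1} → 1.

1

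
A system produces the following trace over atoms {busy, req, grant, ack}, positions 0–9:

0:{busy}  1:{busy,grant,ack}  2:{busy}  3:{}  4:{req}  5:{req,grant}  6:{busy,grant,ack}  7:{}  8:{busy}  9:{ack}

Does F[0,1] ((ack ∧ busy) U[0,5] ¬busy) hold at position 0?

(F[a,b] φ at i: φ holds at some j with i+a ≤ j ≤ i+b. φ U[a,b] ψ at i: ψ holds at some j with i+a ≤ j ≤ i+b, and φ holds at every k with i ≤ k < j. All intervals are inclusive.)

Check ((ack ∧ busy) U[0,5] ¬busy) at each j in [0,1]:
  j=0: fails
  j=1: fails
No position in the window satisfies it → formula fails.

Does not hold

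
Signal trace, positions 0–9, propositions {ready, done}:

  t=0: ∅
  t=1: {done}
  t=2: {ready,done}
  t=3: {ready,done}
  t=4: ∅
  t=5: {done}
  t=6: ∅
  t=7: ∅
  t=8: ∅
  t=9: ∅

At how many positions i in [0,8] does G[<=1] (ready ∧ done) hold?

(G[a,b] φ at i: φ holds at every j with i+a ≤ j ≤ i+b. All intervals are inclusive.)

Evaluate at each i in [0,8]:
  i=0: ✗ (fails at j=0)
  i=1: ✗ (fails at j=1)
  i=2: ✓ (all of [2,3])
  i=3: ✗ (fails at j=4)
  i=4: ✗ (fails at j=4)
  i=5: ✗ (fails at j=5)
  i=6: ✗ (fails at j=6)
  i=7: ✗ (fails at j=7)
  i=8: ✗ (fails at j=8)
Positions where it holds: {2} → 1.

1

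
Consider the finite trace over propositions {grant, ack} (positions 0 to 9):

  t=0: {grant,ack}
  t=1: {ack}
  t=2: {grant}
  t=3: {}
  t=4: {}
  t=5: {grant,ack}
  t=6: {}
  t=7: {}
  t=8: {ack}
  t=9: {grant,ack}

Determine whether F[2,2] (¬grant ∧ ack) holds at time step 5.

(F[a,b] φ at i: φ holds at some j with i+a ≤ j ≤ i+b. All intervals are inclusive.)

Does not hold

Check (¬grant ∧ ack) at each j in [7,7]:
  j=7: false
No position in the window satisfies it → formula fails.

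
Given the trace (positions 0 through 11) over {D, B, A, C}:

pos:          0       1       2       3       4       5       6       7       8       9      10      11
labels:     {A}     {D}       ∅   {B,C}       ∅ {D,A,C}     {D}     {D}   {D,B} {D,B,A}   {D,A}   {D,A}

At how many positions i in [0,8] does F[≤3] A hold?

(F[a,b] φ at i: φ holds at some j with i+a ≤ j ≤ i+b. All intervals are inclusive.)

8

Evaluate at each i in [0,8]:
  i=0: ✓ (witness j=0)
  i=1: ✗ (none in [1,4])
  i=2: ✓ (witness j=5)
  i=3: ✓ (witness j=5)
  i=4: ✓ (witness j=5)
  i=5: ✓ (witness j=5)
  i=6: ✓ (witness j=9)
  i=7: ✓ (witness j=9)
  i=8: ✓ (witness j=9)
Positions where it holds: {0, 2, 3, 4, 5, 6, 7, 8} → 8.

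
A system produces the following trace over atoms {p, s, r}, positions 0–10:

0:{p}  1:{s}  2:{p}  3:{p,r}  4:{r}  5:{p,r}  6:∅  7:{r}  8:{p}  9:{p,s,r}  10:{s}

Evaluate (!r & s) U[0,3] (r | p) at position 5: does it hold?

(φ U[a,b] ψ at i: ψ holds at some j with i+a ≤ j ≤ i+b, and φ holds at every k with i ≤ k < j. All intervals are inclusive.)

Need some j in [5,8] with (r | p), and (!r & s) at every k in [5,j-1].
  j=5: (r | p) holds; no prefix to check → satisfied.

True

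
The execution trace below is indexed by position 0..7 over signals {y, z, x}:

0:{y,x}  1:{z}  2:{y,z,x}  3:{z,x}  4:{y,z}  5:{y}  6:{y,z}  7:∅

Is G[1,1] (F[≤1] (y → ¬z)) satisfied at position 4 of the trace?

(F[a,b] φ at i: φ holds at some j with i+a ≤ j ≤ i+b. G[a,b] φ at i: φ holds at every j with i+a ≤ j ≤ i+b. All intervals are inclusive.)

Yes

Check F[≤1] (y → ¬z) at every j in [5,5]:
  j=5: holds (witness at 5)
All positions satisfy it → formula holds.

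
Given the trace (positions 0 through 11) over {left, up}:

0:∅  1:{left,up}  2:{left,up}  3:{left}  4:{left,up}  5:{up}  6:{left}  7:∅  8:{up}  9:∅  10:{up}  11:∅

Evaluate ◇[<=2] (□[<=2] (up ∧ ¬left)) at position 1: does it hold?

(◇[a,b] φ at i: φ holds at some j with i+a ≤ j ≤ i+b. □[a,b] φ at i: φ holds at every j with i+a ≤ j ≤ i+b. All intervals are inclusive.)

No

Check □[<=2] (up ∧ ¬left) at each j in [1,3]:
  j=1: fails at 1
  j=2: fails at 2
  j=3: fails at 3
No position in the window satisfies it → formula fails.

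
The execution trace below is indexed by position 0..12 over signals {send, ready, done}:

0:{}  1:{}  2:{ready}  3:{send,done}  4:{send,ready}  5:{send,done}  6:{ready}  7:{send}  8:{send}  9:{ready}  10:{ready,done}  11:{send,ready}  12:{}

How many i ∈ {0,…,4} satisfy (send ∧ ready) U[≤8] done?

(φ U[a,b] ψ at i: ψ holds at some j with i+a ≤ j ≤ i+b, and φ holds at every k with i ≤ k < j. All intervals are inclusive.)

Evaluate at each i in [0,4]:
  i=0: ✗ (lhs fails at k=0 before rhs at j=3)
  i=1: ✗ (lhs fails at k=1 before rhs at j=3)
  i=2: ✗ (lhs fails at k=2 before rhs at j=3)
  i=3: ✓ (rhs at j=3)
  i=4: ✓ (rhs at j=5; lhs holds on [4,4])
Positions where it holds: {3, 4} → 2.

2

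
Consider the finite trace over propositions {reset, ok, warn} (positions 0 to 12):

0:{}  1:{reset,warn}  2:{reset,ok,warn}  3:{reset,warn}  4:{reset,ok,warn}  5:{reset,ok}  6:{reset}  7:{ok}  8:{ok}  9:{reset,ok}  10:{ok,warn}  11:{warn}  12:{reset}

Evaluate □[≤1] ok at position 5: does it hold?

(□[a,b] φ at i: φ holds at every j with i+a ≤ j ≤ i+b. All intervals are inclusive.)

Check ok at every j in [5,6]:
  j=5: true
  j=6: false
Fails at j=6 → formula fails.

False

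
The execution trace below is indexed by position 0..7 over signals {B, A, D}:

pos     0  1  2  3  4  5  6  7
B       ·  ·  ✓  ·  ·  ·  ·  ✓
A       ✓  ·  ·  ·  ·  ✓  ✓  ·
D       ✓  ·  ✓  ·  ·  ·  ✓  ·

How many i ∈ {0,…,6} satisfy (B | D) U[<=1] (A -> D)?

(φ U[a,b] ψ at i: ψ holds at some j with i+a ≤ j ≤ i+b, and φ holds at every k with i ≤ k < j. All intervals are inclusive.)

Evaluate at each i in [0,6]:
  i=0: ✓ (rhs at j=0)
  i=1: ✓ (rhs at j=1)
  i=2: ✓ (rhs at j=2)
  i=3: ✓ (rhs at j=3)
  i=4: ✓ (rhs at j=4)
  i=5: ✗ (lhs fails at k=5 before rhs at j=6)
  i=6: ✓ (rhs at j=6)
Positions where it holds: {0, 1, 2, 3, 4, 6} → 6.

6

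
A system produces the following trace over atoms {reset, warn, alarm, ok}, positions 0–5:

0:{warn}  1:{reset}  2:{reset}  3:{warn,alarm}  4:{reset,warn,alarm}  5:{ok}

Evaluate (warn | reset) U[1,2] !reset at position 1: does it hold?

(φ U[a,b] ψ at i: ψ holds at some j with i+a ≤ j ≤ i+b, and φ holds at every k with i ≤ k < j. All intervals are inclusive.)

Holds

Need some j in [2,3] with !reset, and (warn | reset) at every k in [1,j-1].
  j=2: !reset false.
  j=3: !reset holds; (warn | reset) holds at every k in [1,2] → satisfied.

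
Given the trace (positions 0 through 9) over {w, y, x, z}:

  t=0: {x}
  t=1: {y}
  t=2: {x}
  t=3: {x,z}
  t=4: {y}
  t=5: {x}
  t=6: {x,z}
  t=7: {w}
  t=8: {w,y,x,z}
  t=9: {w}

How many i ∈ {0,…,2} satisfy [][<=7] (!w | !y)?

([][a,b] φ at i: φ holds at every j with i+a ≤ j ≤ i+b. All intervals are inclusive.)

1

Evaluate at each i in [0,2]:
  i=0: ✓ (all of [0,7])
  i=1: ✗ (fails at j=8)
  i=2: ✗ (fails at j=8)
Positions where it holds: {0} → 1.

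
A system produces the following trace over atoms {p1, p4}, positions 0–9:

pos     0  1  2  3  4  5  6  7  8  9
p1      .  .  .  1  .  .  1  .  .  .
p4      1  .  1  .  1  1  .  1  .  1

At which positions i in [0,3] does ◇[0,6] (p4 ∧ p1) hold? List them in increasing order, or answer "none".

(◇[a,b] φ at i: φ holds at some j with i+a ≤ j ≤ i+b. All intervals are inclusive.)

Evaluate at each i in [0,3]:
  i=0: ✗ (none in [0,6])
  i=1: ✗ (none in [1,7])
  i=2: ✗ (none in [2,8])
  i=3: ✗ (none in [3,9])

none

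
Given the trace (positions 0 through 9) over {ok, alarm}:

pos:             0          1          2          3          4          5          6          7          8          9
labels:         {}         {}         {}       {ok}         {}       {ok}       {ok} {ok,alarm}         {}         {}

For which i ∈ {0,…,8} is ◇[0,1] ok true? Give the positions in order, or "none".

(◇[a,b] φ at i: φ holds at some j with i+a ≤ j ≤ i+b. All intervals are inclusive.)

Evaluate at each i in [0,8]:
  i=0: ✗ (none in [0,1])
  i=1: ✗ (none in [1,2])
  i=2: ✓ (witness j=3)
  i=3: ✓ (witness j=3)
  i=4: ✓ (witness j=5)
  i=5: ✓ (witness j=5)
  i=6: ✓ (witness j=6)
  i=7: ✓ (witness j=7)
  i=8: ✗ (none in [8,9])

2, 3, 4, 5, 6, 7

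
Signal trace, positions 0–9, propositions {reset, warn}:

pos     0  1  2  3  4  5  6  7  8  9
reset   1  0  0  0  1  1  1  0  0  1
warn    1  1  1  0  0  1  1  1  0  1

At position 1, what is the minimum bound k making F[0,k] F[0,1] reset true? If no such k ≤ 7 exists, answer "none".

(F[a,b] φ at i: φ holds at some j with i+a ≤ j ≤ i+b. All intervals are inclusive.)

2

Scan j = 1,2,… for F[0,1] reset:
  j=1: fails
  j=2: fails
  j=3: holds
First hit at j=3, so smallest k = 3-1 = 2.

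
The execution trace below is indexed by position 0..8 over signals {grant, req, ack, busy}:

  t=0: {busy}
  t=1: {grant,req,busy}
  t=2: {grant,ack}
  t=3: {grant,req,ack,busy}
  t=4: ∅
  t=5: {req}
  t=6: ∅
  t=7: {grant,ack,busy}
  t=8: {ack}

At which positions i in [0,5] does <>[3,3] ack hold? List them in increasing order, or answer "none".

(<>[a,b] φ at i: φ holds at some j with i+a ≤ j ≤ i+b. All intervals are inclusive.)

0, 4, 5

Evaluate at each i in [0,5]:
  i=0: ✓ (witness j=3)
  i=1: ✗ (none in [4,4])
  i=2: ✗ (none in [5,5])
  i=3: ✗ (none in [6,6])
  i=4: ✓ (witness j=7)
  i=5: ✓ (witness j=8)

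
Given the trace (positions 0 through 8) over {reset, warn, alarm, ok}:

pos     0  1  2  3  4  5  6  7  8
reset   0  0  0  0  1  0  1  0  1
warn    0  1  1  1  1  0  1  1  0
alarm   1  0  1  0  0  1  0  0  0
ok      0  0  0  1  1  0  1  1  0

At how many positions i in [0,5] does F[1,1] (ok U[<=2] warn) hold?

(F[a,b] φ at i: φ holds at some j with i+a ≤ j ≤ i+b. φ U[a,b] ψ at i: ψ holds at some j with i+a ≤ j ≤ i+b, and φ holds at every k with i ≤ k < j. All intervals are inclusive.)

5

Evaluate at each i in [0,5]:
  i=0: ✓ (witness j=1)
  i=1: ✓ (witness j=2)
  i=2: ✓ (witness j=3)
  i=3: ✓ (witness j=4)
  i=4: ✗ (none in [5,5])
  i=5: ✓ (witness j=6)
Positions where it holds: {0, 1, 2, 3, 5} → 5.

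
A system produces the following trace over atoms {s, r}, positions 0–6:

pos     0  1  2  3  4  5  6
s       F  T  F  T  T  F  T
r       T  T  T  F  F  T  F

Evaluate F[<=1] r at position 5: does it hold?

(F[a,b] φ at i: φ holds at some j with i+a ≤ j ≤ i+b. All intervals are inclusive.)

Check r at each j in [5,6]:
  j=5: true
  j=6: false
Found at j=5 → formula holds.

Yes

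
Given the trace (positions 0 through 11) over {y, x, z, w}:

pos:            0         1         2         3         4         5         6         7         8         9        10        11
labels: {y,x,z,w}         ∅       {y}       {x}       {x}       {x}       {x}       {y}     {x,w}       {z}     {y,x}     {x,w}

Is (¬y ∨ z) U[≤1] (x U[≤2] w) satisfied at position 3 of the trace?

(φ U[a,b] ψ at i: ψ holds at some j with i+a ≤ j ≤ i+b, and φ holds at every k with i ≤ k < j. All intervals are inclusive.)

Need some j in [3,4] with (x U[≤2] w), and (¬y ∨ z) at every k in [3,j-1].
  j=3: (x U[≤2] w) — fails.
  j=4: (x U[≤2] w) — fails.
No j in the window works → until fails.

False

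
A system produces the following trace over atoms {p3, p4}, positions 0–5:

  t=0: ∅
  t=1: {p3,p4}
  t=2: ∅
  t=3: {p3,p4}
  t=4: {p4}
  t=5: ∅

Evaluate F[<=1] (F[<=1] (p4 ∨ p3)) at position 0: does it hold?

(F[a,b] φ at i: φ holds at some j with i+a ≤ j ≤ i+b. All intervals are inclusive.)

Yes

Check F[<=1] (p4 ∨ p3) at each j in [0,1]:
  j=0: holds (witness at 1)
  j=1: holds (witness at 1)
Found at j=0 → formula holds.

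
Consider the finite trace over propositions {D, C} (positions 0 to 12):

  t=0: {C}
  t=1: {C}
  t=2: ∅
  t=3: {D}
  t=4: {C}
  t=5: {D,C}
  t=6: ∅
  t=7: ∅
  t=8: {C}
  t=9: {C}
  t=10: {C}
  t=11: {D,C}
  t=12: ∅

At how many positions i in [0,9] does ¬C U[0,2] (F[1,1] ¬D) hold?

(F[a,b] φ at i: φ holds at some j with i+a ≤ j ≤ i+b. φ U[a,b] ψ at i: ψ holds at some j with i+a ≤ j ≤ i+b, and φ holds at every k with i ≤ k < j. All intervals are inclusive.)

9

Evaluate at each i in [0,9]:
  i=0: ✓ (rhs at j=0)
  i=1: ✓ (rhs at j=1)
  i=2: ✓ (rhs at j=3; lhs holds on [2,2])
  i=3: ✓ (rhs at j=3)
  i=4: ✗ (lhs fails at k=4 before rhs at j=5)
  i=5: ✓ (rhs at j=5)
  i=6: ✓ (rhs at j=6)
  i=7: ✓ (rhs at j=7)
  i=8: ✓ (rhs at j=8)
  i=9: ✓ (rhs at j=9)
Positions where it holds: {0, 1, 2, 3, 5, 6, 7, 8, 9} → 9.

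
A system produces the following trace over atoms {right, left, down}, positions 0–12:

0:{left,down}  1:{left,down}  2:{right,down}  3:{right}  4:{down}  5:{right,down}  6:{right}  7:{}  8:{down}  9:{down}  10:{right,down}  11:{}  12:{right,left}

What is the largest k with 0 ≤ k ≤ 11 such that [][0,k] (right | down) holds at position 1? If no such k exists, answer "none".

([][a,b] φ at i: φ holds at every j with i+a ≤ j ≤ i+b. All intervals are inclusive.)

5

(right | down) must hold from j=1 onward; find where it first fails.
  j=1: holds
  j=2: holds
  j=3: holds
  j=4: holds
  j=5: holds
  j=6: holds
  j=7: fails
Holds on [1,6], so largest k = 5.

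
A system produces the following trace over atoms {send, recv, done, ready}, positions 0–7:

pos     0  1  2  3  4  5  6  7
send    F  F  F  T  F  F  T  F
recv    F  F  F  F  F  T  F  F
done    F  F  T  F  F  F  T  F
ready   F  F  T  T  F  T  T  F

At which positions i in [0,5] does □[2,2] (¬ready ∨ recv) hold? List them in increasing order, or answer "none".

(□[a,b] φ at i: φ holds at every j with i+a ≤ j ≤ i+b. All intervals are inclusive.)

Evaluate at each i in [0,5]:
  i=0: ✗ (fails at j=2)
  i=1: ✗ (fails at j=3)
  i=2: ✓ (all of [4,4])
  i=3: ✓ (all of [5,5])
  i=4: ✗ (fails at j=6)
  i=5: ✓ (all of [7,7])

2, 3, 5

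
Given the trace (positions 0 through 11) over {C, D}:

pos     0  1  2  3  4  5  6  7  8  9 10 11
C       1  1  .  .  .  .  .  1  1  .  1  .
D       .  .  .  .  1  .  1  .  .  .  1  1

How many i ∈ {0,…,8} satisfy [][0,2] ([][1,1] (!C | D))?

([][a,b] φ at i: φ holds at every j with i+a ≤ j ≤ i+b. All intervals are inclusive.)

4

Evaluate at each i in [0,8]:
  i=0: ✗ (fails at j=0)
  i=1: ✓ (all of [1,3])
  i=2: ✓ (all of [2,4])
  i=3: ✓ (all of [3,5])
  i=4: ✗ (fails at j=6)
  i=5: ✗ (fails at j=6)
  i=6: ✗ (fails at j=6)
  i=7: ✗ (fails at j=7)
  i=8: ✓ (all of [8,10])
Positions where it holds: {1, 2, 3, 8} → 4.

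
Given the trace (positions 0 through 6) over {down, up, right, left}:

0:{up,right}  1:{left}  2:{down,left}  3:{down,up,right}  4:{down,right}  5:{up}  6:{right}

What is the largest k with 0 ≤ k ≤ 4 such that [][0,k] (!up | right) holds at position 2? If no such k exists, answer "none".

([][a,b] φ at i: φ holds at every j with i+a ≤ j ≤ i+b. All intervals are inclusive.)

(!up | right) must hold from j=2 onward; find where it first fails.
  j=2: holds
  j=3: holds
  j=4: holds
  j=5: fails
Holds on [2,4], so largest k = 2.

2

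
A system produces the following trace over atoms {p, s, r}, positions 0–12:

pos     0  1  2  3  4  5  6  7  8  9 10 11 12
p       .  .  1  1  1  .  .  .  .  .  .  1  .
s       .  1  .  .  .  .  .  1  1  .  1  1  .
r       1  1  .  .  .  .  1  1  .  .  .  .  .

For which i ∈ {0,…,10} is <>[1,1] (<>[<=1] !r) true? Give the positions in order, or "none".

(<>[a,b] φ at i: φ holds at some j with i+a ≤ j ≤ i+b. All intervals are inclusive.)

Evaluate at each i in [0,10]:
  i=0: ✓ (witness j=1)
  i=1: ✓ (witness j=2)
  i=2: ✓ (witness j=3)
  i=3: ✓ (witness j=4)
  i=4: ✓ (witness j=5)
  i=5: ✗ (none in [6,6])
  i=6: ✓ (witness j=7)
  i=7: ✓ (witness j=8)
  i=8: ✓ (witness j=9)
  i=9: ✓ (witness j=10)
  i=10: ✓ (witness j=11)

0, 1, 2, 3, 4, 6, 7, 8, 9, 10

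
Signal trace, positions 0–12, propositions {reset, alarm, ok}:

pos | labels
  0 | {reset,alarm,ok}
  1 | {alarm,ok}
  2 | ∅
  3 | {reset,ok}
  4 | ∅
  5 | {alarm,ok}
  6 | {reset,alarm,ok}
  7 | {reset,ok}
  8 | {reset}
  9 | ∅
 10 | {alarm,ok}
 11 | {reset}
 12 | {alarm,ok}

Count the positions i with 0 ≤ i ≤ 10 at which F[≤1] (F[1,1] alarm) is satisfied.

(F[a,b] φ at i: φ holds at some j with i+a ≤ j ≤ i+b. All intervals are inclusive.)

Evaluate at each i in [0,10]:
  i=0: ✓ (witness j=0)
  i=1: ✗ (none in [1,2])
  i=2: ✗ (none in [2,3])
  i=3: ✓ (witness j=4)
  i=4: ✓ (witness j=4)
  i=5: ✓ (witness j=5)
  i=6: ✗ (none in [6,7])
  i=7: ✗ (none in [7,8])
  i=8: ✓ (witness j=9)
  i=9: ✓ (witness j=9)
  i=10: ✓ (witness j=11)
Positions where it holds: {0, 3, 4, 5, 8, 9, 10} → 7.

7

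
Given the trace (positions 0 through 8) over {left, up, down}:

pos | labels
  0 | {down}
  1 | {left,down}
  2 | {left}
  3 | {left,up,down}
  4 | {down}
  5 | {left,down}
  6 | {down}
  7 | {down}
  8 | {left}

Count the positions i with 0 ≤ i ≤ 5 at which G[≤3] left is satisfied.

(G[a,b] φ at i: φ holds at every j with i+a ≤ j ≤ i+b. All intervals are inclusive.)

Evaluate at each i in [0,5]:
  i=0: ✗ (fails at j=0)
  i=1: ✗ (fails at j=4)
  i=2: ✗ (fails at j=4)
  i=3: ✗ (fails at j=4)
  i=4: ✗ (fails at j=4)
  i=5: ✗ (fails at j=6)
Positions where it holds: {} → 0.

0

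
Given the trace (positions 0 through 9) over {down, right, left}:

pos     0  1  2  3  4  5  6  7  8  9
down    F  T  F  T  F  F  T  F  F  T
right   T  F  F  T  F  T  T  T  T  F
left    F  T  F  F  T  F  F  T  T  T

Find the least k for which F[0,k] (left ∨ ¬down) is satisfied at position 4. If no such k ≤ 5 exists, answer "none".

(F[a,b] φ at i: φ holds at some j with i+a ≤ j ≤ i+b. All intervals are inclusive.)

0

Scan j = 4,5,… for (left ∨ ¬down):
  j=4: holds
First hit at j=4, so smallest k = 4-4 = 0.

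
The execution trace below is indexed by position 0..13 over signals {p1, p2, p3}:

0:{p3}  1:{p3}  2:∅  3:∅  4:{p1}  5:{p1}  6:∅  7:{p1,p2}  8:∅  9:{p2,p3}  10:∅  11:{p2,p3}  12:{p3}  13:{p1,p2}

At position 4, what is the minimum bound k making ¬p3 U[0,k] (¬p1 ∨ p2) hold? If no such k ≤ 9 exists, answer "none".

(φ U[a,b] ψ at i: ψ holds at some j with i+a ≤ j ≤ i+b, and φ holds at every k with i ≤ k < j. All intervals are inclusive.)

2

Need earliest j ≥ 4 with (¬p1 ∨ p2), and ¬p3 at every k in [4,j-1].
  j=4: rhs fails.
  j=5: rhs fails.
  j=6: rhs holds; lhs holds on [4,5]. k = 2.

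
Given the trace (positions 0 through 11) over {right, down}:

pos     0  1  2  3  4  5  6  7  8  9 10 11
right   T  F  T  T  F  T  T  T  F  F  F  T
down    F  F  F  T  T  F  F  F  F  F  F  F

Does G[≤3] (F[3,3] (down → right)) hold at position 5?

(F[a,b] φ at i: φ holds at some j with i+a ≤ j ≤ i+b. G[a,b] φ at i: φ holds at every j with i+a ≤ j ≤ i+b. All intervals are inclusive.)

Check F[3,3] (down → right) at every j in [5,8]:
  j=5: holds (witness at 8)
  j=6: holds (witness at 9)
  j=7: holds (witness at 10)
  j=8: holds (witness at 11)
All positions satisfy it → formula holds.

Holds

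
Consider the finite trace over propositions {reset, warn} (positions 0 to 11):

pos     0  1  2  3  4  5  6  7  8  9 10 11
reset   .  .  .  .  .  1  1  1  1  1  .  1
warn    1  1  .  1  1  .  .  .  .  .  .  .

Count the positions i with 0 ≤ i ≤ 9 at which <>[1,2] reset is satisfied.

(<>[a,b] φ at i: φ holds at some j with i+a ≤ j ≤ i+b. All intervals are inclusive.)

7

Evaluate at each i in [0,9]:
  i=0: ✗ (none in [1,2])
  i=1: ✗ (none in [2,3])
  i=2: ✗ (none in [3,4])
  i=3: ✓ (witness j=5)
  i=4: ✓ (witness j=5)
  i=5: ✓ (witness j=6)
  i=6: ✓ (witness j=7)
  i=7: ✓ (witness j=8)
  i=8: ✓ (witness j=9)
  i=9: ✓ (witness j=11)
Positions where it holds: {3, 4, 5, 6, 7, 8, 9} → 7.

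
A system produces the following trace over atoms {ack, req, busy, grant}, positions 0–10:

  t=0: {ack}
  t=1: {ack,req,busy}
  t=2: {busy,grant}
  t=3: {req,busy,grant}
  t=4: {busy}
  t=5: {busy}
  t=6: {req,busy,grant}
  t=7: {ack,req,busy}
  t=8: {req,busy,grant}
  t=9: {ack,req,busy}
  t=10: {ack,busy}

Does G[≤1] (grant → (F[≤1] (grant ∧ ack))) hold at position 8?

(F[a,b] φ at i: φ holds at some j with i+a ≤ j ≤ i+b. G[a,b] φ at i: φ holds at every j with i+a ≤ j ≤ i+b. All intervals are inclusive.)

Does not hold

Check (grant → (F[≤1] (grant ∧ ack))) at every j in [8,9]:
  j=8: antecedent true; consequent fails (none in [8,9]) → ✗
  j=9: antecedent false → ✓
Fails at j=8 → formula fails.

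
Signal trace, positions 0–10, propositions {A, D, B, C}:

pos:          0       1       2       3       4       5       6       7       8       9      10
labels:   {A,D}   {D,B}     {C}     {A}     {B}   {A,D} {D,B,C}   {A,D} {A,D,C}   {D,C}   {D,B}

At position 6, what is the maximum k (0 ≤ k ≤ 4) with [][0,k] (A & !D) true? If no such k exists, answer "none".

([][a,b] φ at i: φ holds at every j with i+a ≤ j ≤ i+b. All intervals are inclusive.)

(A & !D) must hold from j=6 onward; find where it first fails.
  j=6: fails → no k works.

none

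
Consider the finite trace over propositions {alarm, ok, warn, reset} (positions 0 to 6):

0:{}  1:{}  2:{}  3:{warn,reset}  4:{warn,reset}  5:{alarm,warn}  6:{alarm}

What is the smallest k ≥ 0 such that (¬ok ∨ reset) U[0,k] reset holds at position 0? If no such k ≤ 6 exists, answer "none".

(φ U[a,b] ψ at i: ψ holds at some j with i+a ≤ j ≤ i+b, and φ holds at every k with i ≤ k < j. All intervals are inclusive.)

Need earliest j ≥ 0 with reset, and (¬ok ∨ reset) at every k in [0,j-1].
  j=0: rhs fails.
  j=1: rhs fails.
  j=2: rhs fails.
  j=3: rhs holds; lhs holds on [0,2]. k = 3.

3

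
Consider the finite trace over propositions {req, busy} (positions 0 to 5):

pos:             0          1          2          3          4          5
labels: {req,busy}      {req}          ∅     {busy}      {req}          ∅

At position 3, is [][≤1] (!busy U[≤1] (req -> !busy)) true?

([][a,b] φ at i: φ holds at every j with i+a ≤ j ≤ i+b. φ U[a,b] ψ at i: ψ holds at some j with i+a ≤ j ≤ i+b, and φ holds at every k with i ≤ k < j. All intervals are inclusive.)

True

Check (!busy U[≤1] (req -> !busy)) at every j in [3,4]:
  j=3: holds
  j=4: holds
All positions satisfy it → formula holds.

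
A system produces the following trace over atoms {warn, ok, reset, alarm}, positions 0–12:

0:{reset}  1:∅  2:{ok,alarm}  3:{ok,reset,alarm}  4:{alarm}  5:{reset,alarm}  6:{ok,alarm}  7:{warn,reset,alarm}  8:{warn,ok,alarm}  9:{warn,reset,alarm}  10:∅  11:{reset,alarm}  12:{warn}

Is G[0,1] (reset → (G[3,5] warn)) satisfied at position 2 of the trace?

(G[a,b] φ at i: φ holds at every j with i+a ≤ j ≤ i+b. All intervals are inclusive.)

Does not hold

Check (reset → (G[3,5] warn)) at every j in [2,3]:
  j=2: antecedent false → ✓
  j=3: antecedent true; consequent fails at 6 → ✗
Fails at j=3 → formula fails.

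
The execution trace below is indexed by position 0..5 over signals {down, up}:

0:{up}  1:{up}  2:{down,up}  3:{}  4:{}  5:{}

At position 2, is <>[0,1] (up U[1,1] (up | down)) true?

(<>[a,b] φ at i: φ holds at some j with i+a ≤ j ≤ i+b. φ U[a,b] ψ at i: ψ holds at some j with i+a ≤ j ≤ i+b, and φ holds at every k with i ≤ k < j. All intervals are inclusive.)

Check (up U[1,1] (up | down)) at each j in [2,3]:
  j=2: fails
  j=3: fails
No position in the window satisfies it → formula fails.

Does not hold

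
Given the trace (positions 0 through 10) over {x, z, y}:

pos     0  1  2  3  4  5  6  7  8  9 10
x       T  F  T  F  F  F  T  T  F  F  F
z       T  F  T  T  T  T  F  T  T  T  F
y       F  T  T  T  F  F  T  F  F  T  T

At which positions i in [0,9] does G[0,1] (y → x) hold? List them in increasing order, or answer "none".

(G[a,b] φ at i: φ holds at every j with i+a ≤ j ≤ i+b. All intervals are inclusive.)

4, 5, 6, 7

Evaluate at each i in [0,9]:
  i=0: ✗ (fails at j=1)
  i=1: ✗ (fails at j=1)
  i=2: ✗ (fails at j=3)
  i=3: ✗ (fails at j=3)
  i=4: ✓ (all of [4,5])
  i=5: ✓ (all of [5,6])
  i=6: ✓ (all of [6,7])
  i=7: ✓ (all of [7,8])
  i=8: ✗ (fails at j=9)
  i=9: ✗ (fails at j=9)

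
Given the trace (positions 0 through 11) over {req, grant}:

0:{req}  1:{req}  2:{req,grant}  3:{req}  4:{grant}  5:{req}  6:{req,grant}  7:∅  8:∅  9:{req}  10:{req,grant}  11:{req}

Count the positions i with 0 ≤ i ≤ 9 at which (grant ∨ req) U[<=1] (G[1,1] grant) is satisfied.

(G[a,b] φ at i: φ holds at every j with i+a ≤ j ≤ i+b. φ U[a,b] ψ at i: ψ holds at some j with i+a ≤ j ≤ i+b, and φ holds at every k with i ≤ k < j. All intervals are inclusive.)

7

Evaluate at each i in [0,9]:
  i=0: ✓ (rhs at j=1; lhs holds on [0,0])
  i=1: ✓ (rhs at j=1)
  i=2: ✓ (rhs at j=3; lhs holds on [2,2])
  i=3: ✓ (rhs at j=3)
  i=4: ✓ (rhs at j=5; lhs holds on [4,4])
  i=5: ✓ (rhs at j=5)
  i=6: ✗ (no rhs in [6,7])
  i=7: ✗ (no rhs in [7,8])
  i=8: ✗ (lhs fails at k=8 before rhs at j=9)
  i=9: ✓ (rhs at j=9)
Positions where it holds: {0, 1, 2, 3, 4, 5, 9} → 7.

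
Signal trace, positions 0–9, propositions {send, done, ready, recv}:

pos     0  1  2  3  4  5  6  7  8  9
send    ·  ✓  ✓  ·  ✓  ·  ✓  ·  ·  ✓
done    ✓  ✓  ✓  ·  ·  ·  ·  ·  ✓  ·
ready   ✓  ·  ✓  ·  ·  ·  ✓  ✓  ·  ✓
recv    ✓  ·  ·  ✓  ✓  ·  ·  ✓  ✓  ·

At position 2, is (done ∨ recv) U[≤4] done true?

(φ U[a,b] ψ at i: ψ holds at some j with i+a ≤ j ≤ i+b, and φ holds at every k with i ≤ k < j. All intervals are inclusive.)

True

Need some j in [2,6] with done, and (done ∨ recv) at every k in [2,j-1].
  j=2: done holds; no prefix to check → satisfied.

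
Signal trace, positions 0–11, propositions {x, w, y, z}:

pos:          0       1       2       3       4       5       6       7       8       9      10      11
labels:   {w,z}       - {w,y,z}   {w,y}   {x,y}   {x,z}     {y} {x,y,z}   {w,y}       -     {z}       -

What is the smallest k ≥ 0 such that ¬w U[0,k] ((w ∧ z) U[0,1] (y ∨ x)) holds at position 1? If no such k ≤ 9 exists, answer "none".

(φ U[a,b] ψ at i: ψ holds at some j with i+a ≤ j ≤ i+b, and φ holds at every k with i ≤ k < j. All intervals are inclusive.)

Need earliest j ≥ 1 with ((w ∧ z) U[0,1] (y ∨ x)), and ¬w at every k in [1,j-1].
  j=1: rhs fails.
  j=2: rhs holds; lhs holds on [1,1]. k = 1.

1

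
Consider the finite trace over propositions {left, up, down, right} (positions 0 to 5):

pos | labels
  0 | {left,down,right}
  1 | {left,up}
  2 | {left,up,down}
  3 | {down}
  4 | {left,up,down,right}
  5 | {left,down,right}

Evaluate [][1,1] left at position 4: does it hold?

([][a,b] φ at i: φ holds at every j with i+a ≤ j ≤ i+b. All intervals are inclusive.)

True

Check left at every j in [5,5]:
  j=5: true
All positions satisfy it → formula holds.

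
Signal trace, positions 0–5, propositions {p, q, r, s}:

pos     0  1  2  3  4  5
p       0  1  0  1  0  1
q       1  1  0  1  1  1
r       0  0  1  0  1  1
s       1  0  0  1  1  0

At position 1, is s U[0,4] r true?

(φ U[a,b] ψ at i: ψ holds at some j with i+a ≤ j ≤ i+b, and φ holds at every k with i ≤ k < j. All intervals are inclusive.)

No

Need some j in [1,5] with r, and s at every k in [1,j-1].
  j=1: r false.
  j=2: r holds, but s fails at k=1 → not this j.
  j=3: r false.
  j=4: r holds, but s fails at k=1 → not this j.
  j=5: r holds, but s fails at k=1 → not this j.
No j in the window works → until fails.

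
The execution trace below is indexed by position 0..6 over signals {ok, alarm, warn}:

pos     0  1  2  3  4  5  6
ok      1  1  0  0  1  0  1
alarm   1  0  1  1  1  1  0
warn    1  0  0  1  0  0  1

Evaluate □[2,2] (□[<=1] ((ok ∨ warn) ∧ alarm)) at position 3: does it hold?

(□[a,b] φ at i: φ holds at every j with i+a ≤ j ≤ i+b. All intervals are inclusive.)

False

Check □[<=1] ((ok ∨ warn) ∧ alarm) at every j in [5,5]:
  j=5: fails at 5
Fails at j=5 → formula fails.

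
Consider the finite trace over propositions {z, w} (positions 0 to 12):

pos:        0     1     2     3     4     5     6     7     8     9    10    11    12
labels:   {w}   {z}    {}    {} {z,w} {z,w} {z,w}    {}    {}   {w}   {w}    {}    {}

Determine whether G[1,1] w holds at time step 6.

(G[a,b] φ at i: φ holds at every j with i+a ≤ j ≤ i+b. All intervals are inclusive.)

Check w at every j in [7,7]:
  j=7: false
Fails at j=7 → formula fails.

Does not hold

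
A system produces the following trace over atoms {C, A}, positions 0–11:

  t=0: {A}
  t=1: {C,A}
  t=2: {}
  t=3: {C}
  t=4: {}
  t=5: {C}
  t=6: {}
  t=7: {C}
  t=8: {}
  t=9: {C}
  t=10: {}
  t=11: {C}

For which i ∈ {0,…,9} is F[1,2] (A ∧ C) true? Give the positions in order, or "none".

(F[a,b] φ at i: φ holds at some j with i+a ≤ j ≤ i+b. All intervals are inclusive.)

0

Evaluate at each i in [0,9]:
  i=0: ✓ (witness j=1)
  i=1: ✗ (none in [2,3])
  i=2: ✗ (none in [3,4])
  i=3: ✗ (none in [4,5])
  i=4: ✗ (none in [5,6])
  i=5: ✗ (none in [6,7])
  i=6: ✗ (none in [7,8])
  i=7: ✗ (none in [8,9])
  i=8: ✗ (none in [9,10])
  i=9: ✗ (none in [10,11])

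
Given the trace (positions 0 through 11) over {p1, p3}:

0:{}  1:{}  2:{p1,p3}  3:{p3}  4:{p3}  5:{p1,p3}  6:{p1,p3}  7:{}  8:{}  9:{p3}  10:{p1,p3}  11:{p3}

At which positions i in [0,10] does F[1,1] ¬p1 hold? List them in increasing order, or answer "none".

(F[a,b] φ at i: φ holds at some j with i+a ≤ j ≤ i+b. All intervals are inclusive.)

Evaluate at each i in [0,10]:
  i=0: ✓ (witness j=1)
  i=1: ✗ (none in [2,2])
  i=2: ✓ (witness j=3)
  i=3: ✓ (witness j=4)
  i=4: ✗ (none in [5,5])
  i=5: ✗ (none in [6,6])
  i=6: ✓ (witness j=7)
  i=7: ✓ (witness j=8)
  i=8: ✓ (witness j=9)
  i=9: ✗ (none in [10,10])
  i=10: ✓ (witness j=11)

0, 2, 3, 6, 7, 8, 10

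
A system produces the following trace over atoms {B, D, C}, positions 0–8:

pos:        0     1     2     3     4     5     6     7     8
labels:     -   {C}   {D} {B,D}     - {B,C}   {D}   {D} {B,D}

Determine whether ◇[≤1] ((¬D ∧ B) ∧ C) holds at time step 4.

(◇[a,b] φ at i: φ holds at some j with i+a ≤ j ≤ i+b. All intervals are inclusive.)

Check ((¬D ∧ B) ∧ C) at each j in [4,5]:
  j=4: false
  j=5: true
Found at j=5 → formula holds.

Yes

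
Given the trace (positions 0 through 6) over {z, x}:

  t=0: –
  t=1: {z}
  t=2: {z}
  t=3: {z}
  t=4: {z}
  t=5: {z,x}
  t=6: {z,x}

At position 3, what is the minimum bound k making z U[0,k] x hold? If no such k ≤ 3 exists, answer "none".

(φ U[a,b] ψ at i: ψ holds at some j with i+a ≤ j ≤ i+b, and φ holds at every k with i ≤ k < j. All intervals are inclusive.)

2

Need earliest j ≥ 3 with x, and z at every k in [3,j-1].
  j=3: rhs fails.
  j=4: rhs fails.
  j=5: rhs holds; lhs holds on [3,4]. k = 2.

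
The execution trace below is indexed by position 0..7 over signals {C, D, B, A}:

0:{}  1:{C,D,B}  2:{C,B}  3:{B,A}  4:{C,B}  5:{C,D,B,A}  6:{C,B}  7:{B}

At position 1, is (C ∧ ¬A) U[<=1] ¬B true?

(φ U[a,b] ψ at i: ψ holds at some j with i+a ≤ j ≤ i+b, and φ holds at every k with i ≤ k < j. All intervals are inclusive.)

Need some j in [1,2] with ¬B, and (C ∧ ¬A) at every k in [1,j-1].
  j=1: ¬B false.
  j=2: ¬B false.
No j in the window works → until fails.

No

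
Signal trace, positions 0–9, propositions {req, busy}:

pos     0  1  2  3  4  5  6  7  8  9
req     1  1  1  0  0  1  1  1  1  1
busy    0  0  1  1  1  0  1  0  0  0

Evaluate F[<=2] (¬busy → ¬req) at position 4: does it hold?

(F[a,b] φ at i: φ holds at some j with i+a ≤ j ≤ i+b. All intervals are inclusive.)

Check (¬busy → ¬req) at each j in [4,6]:
  j=4: true
  j=5: false
  j=6: true
Found at j=4 → formula holds.

Yes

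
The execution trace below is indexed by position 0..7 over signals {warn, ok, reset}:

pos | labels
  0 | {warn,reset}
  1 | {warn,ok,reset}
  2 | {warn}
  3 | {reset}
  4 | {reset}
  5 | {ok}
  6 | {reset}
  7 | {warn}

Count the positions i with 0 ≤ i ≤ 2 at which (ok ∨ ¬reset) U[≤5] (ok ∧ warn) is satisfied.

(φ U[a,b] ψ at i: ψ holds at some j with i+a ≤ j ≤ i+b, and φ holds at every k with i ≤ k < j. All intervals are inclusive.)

1

Evaluate at each i in [0,2]:
  i=0: ✗ (lhs fails at k=0 before rhs at j=1)
  i=1: ✓ (rhs at j=1)
  i=2: ✗ (no rhs in [2,7])
Positions where it holds: {1} → 1.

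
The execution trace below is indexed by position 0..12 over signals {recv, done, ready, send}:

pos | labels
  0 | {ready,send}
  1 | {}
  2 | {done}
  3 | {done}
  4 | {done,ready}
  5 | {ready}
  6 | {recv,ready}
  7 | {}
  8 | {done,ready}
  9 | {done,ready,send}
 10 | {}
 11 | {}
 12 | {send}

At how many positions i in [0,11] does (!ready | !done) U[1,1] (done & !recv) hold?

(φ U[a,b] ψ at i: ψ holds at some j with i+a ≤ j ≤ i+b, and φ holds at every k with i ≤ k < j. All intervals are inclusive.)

Evaluate at each i in [0,11]:
  i=0: ✗ (no rhs in [1,1])
  i=1: ✓ (rhs at j=2; lhs holds on [1,1])
  i=2: ✓ (rhs at j=3; lhs holds on [2,2])
  i=3: ✓ (rhs at j=4; lhs holds on [3,3])
  i=4: ✗ (no rhs in [5,5])
  i=5: ✗ (no rhs in [6,6])
  i=6: ✗ (no rhs in [7,7])
  i=7: ✓ (rhs at j=8; lhs holds on [7,7])
  i=8: ✗ (lhs fails at k=8 before rhs at j=9)
  i=9: ✗ (no rhs in [10,10])
  i=10: ✗ (no rhs in [11,11])
  i=11: ✗ (no rhs in [12,12])
Positions where it holds: {1, 2, 3, 7} → 4.

4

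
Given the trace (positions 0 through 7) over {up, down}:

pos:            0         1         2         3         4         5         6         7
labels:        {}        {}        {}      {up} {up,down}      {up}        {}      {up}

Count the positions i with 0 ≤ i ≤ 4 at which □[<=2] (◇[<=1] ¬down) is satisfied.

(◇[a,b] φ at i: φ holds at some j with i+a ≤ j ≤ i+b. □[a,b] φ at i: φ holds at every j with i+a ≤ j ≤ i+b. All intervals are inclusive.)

Evaluate at each i in [0,4]:
  i=0: ✓ (all of [0,2])
  i=1: ✓ (all of [1,3])
  i=2: ✓ (all of [2,4])
  i=3: ✓ (all of [3,5])
  i=4: ✓ (all of [4,6])
Positions where it holds: {0, 1, 2, 3, 4} → 5.

5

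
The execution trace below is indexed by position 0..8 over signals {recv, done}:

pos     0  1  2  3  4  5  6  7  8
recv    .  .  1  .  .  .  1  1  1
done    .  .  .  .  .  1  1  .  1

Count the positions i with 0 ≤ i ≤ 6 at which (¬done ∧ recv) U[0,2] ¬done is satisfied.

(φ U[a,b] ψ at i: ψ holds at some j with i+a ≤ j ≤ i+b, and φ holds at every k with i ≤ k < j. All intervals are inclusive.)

5

Evaluate at each i in [0,6]:
  i=0: ✓ (rhs at j=0)
  i=1: ✓ (rhs at j=1)
  i=2: ✓ (rhs at j=2)
  i=3: ✓ (rhs at j=3)
  i=4: ✓ (rhs at j=4)
  i=5: ✗ (lhs fails at k=5 before rhs at j=7)
  i=6: ✗ (lhs fails at k=6 before rhs at j=7)
Positions where it holds: {0, 1, 2, 3, 4} → 5.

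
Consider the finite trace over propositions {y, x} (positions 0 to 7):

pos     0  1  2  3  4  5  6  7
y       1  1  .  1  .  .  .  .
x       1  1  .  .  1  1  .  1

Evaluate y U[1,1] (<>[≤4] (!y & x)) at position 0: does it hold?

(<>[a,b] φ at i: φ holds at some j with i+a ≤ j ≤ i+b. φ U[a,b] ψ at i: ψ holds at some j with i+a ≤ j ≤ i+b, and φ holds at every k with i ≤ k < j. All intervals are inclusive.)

True

Need some j in [1,1] with <>[≤4] (!y & x), and y at every k in [0,j-1].
  j=1: <>[≤4] (!y & x) holds; y holds at every k in [0,0] → satisfied.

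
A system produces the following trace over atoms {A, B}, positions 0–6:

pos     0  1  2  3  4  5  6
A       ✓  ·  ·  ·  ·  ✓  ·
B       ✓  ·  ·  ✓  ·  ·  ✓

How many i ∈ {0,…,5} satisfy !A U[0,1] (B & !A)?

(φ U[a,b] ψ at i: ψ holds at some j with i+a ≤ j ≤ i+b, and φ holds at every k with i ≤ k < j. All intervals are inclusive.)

Evaluate at each i in [0,5]:
  i=0: ✗ (no rhs in [0,1])
  i=1: ✗ (no rhs in [1,2])
  i=2: ✓ (rhs at j=3; lhs holds on [2,2])
  i=3: ✓ (rhs at j=3)
  i=4: ✗ (no rhs in [4,5])
  i=5: ✗ (lhs fails at k=5 before rhs at j=6)
Positions where it holds: {2, 3} → 2.

2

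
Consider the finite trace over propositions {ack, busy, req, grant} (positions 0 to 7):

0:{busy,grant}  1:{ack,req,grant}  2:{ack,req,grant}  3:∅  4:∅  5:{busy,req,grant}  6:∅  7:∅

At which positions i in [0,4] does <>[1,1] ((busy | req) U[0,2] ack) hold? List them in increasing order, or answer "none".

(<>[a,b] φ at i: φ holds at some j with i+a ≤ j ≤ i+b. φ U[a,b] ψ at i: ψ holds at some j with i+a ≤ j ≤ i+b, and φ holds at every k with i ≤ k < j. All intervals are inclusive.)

Evaluate at each i in [0,4]:
  i=0: ✓ (witness j=1)
  i=1: ✓ (witness j=2)
  i=2: ✗ (none in [3,3])
  i=3: ✗ (none in [4,4])
  i=4: ✗ (none in [5,5])

0, 1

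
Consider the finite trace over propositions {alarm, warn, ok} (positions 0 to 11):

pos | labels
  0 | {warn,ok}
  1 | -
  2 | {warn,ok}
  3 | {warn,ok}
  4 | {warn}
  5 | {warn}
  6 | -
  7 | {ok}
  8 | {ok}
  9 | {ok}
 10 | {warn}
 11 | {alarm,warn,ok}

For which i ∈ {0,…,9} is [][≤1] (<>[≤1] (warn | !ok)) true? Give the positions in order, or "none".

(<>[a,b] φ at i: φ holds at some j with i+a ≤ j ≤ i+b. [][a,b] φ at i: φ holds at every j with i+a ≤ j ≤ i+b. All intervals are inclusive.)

0, 1, 2, 3, 4, 5, 9

Evaluate at each i in [0,9]:
  i=0: ✓ (all of [0,1])
  i=1: ✓ (all of [1,2])
  i=2: ✓ (all of [2,3])
  i=3: ✓ (all of [3,4])
  i=4: ✓ (all of [4,5])
  i=5: ✓ (all of [5,6])
  i=6: ✗ (fails at j=7)
  i=7: ✗ (fails at j=7)
  i=8: ✗ (fails at j=8)
  i=9: ✓ (all of [9,10])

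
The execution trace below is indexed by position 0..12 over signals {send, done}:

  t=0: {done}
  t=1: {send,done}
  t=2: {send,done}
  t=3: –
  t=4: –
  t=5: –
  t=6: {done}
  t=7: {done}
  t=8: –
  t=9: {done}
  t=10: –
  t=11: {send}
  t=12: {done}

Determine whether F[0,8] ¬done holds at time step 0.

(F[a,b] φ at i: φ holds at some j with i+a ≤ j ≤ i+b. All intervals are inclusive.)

Yes

Check ¬done at each j in [0,8]:
  j=0: false
  j=1: false
  j=2: false
  j=3: true
  j=4: true
  j=5: true
  j=6: false
  j=7: false
  j=8: true
Found at j=3 → formula holds.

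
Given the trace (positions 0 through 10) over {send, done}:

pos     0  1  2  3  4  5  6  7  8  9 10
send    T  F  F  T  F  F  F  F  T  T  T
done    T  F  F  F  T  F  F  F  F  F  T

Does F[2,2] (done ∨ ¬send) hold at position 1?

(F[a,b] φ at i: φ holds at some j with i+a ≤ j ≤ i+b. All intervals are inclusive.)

Check (done ∨ ¬send) at each j in [3,3]:
  j=3: false
No position in the window satisfies it → formula fails.

False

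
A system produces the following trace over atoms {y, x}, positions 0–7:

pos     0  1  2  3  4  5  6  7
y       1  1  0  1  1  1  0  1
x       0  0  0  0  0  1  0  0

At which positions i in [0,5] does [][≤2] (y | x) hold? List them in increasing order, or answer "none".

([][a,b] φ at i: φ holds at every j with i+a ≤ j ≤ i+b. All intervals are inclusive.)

3

Evaluate at each i in [0,5]:
  i=0: ✗ (fails at j=2)
  i=1: ✗ (fails at j=2)
  i=2: ✗ (fails at j=2)
  i=3: ✓ (all of [3,5])
  i=4: ✗ (fails at j=6)
  i=5: ✗ (fails at j=6)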